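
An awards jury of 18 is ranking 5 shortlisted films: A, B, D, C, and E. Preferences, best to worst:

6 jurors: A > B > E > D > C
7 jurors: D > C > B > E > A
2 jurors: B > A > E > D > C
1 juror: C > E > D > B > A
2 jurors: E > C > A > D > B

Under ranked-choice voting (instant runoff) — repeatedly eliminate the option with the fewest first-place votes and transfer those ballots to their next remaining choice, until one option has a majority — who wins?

A

Round 1: A 6, B 2, D 7, C 1, E 2. Eliminate C.
Round 2: A 6, B 2, D 7, E 3. Eliminate B.
Round 3: A 8, D 7, E 3. Eliminate E.
Round 4: A 10, D 8. A has a majority.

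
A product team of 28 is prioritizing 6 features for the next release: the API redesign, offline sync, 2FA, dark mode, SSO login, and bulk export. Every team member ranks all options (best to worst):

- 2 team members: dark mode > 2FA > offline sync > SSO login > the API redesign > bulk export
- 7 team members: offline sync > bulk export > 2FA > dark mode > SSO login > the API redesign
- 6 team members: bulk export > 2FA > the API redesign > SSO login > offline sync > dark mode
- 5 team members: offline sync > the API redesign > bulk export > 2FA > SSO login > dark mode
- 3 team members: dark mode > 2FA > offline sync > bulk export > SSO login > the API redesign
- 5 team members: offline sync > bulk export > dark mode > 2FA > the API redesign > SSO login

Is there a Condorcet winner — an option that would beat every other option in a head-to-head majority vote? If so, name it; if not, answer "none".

offline sync

offline sync vs the API redesign: 22–6 for offline sync.
offline sync vs 2FA: 17–11 for offline sync.
offline sync vs dark mode: 23–5 for offline sync.
offline sync vs SSO login: 22–6 for offline sync.
offline sync vs bulk export: 22–6 for offline sync.
offline sync beats every other option head-to-head.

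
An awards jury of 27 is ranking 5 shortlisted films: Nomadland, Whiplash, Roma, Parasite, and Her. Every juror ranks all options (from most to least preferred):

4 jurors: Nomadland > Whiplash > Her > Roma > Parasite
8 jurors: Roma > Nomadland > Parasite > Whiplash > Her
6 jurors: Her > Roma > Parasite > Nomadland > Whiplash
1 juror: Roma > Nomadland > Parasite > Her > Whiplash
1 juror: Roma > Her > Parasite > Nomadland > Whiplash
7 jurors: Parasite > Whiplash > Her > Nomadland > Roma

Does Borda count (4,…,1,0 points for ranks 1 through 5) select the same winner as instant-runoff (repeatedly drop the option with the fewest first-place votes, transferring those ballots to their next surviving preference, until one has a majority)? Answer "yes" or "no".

no

Borda — scores: Nomadland 57, Whiplash 41, Roma 62, Parasite 60, Her 50. Winner: Roma.
Instant-runoff — R1 Nomadland 4, Whiplash 0, Roma 10, Parasite 7, Her 6 (Whiplash out); R2 Nomadland 4, Roma 10, Parasite 7, Her 6 (Nomadland out); R3 Roma 10, Parasite 7, Her 10 (Parasite out); R4 Roma 10, Her 17 (Her winner). Winner: Her.
The two methods disagree.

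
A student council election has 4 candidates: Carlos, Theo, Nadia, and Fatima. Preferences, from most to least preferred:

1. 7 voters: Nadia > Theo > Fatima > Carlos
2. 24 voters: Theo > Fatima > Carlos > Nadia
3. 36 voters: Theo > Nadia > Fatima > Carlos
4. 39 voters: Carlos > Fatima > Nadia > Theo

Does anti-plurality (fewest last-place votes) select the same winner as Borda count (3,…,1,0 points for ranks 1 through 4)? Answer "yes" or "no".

Anti-plurality — last-place votes: Carlos 43, Theo 39, Nadia 24, Fatima 0. Winner: Fatima.
Borda — scores: Carlos 141, Theo 194, Nadia 132, Fatima 169. Winner: Theo.
The two methods disagree.

no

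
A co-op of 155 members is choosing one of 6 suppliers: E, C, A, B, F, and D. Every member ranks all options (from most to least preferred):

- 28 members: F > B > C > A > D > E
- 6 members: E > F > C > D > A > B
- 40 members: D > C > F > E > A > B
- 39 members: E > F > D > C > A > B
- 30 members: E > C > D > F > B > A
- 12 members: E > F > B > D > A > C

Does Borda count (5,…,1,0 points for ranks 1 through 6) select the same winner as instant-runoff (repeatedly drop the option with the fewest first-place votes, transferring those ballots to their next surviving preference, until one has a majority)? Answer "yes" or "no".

Borda — scores: E 515, C 460, A 153, B 178, F 548, D 471. Winner: F.
Instant-runoff — R1 E 87, C 0, A 0, B 0, F 28, D 40 (E winner). Winner: E.
The two methods disagree.

no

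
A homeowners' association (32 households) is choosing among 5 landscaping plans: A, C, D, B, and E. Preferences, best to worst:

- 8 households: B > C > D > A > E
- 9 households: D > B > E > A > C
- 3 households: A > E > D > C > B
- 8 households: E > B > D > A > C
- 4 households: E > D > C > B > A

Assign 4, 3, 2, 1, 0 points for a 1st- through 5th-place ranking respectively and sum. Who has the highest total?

A: 8·1 + 9·1 + 3·4 + 8·1 + 4·0 = 37
C: 8·3 + 9·0 + 3·1 + 8·0 + 4·2 = 35
D: 8·2 + 9·4 + 3·2 + 8·2 + 4·3 = 86
B: 8·4 + 9·3 + 3·0 + 8·3 + 4·1 = 87
E: 8·0 + 9·2 + 3·3 + 8·4 + 4·4 = 75
B has the highest Borda score (87).

B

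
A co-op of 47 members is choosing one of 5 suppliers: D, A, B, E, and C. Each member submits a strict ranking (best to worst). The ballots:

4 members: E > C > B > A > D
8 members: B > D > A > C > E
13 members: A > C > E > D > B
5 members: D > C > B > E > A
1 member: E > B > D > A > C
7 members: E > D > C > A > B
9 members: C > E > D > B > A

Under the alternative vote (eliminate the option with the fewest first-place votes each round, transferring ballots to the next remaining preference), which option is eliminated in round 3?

E

Round 1: D 5, A 13, B 8, E 12, C 9. Eliminate D.
Round 2: A 13, B 8, E 12, C 14. Eliminate B.
Round 3: A 21, E 12, C 14. Eliminate E.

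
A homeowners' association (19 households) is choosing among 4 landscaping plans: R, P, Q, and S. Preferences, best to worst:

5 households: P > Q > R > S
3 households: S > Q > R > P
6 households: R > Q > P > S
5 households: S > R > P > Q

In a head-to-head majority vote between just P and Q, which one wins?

Voters preferring P to Q: 10; preferring Q to P: 9.
P wins the head-to-head.

P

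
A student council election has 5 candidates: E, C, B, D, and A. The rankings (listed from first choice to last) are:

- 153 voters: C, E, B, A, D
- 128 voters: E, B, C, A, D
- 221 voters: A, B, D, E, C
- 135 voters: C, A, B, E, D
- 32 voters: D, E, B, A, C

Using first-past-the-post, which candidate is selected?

C

First-place votes: E 128, C 288, B 0, D 32, A 221.
C has the most first-place votes.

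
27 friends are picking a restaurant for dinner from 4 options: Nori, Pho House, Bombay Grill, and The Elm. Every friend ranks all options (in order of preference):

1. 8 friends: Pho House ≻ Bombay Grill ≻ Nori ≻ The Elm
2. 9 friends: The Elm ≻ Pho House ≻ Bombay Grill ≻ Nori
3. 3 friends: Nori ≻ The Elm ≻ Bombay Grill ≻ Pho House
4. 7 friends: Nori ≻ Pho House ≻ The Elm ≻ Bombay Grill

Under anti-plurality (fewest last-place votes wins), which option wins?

Last-place votes: Nori 9, Pho House 3, Bombay Grill 7, The Elm 8.
Pho House is ranked last by the fewest voters, so Pho House wins.

Pho House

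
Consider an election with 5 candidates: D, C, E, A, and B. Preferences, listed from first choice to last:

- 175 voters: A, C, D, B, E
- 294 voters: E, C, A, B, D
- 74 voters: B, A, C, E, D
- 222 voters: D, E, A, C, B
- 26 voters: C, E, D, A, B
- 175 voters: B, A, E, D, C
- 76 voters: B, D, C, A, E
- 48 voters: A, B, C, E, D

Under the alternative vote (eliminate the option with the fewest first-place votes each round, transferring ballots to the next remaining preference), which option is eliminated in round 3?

Round 1: D 222, C 26, E 294, A 223, B 325. Eliminate C.
Round 2: D 222, E 320, A 223, B 325. Eliminate D.
Round 3: E 542, A 223, B 325. Eliminate A.

A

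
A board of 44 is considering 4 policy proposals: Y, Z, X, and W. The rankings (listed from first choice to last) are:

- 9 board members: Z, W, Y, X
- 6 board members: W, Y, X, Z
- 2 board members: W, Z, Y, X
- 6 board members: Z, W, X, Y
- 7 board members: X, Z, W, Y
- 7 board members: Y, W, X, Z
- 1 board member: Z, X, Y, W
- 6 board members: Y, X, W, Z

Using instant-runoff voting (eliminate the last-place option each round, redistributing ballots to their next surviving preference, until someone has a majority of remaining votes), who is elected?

Round 1: Y 13, Z 16, X 7, W 8. Eliminate X.
Round 2: Y 13, Z 23, W 8. Z has a majority.

Z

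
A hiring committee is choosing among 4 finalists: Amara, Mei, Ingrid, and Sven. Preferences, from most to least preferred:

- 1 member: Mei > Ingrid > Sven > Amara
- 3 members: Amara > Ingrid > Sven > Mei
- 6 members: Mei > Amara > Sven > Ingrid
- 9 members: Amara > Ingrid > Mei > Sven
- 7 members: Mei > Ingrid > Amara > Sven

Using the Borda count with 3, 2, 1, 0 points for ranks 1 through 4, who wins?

Amara

Amara: 1·0 + 3·3 + 6·2 + 9·3 + 7·1 = 55
Mei: 1·3 + 3·0 + 6·3 + 9·1 + 7·3 = 51
Ingrid: 1·2 + 3·2 + 6·0 + 9·2 + 7·2 = 40
Sven: 1·1 + 3·1 + 6·1 + 9·0 + 7·0 = 10
Amara has the highest Borda score (55).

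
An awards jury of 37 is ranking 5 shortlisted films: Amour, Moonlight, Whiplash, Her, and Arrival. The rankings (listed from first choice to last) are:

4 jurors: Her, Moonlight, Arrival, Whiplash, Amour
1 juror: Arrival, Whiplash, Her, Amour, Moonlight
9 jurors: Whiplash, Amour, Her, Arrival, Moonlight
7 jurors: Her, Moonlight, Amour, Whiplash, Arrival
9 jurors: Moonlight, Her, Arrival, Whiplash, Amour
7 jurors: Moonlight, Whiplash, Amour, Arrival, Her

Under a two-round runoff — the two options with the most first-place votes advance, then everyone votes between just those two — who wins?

Her

Round 1 first-place votes: Amour 0, Moonlight 16, Whiplash 9, Her 11, Arrival 1.
Moonlight and Her advance.
Runoff: Moonlight is preferred to Her by 16 voters; Her by 21.
Her wins the runoff.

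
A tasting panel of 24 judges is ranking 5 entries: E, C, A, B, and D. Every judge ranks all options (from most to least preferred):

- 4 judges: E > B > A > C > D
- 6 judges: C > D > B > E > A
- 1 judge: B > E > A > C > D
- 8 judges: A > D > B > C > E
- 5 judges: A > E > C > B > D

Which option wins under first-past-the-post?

A

First-place votes: E 4, C 6, A 13, B 1, D 0.
A has the most first-place votes.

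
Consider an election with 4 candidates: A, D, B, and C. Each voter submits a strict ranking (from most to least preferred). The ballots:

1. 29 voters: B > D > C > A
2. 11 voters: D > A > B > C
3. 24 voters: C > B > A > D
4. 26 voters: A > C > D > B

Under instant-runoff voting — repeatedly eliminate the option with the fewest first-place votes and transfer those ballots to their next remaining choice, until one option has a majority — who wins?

B

Round 1: A 26, D 11, B 29, C 24. Eliminate D.
Round 2: A 37, B 29, C 24. Eliminate C.
Round 3: A 37, B 53. B has a majority.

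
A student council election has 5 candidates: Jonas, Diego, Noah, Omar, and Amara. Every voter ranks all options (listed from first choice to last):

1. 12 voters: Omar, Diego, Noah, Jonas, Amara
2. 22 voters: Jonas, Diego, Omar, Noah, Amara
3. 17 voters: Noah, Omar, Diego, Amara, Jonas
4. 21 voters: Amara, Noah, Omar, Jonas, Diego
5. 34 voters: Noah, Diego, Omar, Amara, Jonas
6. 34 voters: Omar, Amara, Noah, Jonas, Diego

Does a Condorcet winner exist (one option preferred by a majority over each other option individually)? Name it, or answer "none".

Noah

Noah vs Jonas: 118–22 for Noah.
Noah vs Diego: 106–34 for Noah.
Noah vs Omar: 72–68 for Noah.
Noah vs Amara: 85–55 for Noah.
Noah beats every other option head-to-head.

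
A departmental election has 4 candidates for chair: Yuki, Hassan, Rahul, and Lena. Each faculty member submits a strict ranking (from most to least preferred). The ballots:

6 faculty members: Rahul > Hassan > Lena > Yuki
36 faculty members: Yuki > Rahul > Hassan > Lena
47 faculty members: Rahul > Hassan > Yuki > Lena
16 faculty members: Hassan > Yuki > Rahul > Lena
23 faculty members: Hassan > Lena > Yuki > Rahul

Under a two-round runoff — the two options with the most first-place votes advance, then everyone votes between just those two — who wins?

Rahul

Round 1 first-place votes: Yuki 36, Hassan 39, Rahul 53, Lena 0.
Rahul and Hassan advance.
Runoff: Rahul is preferred to Hassan by 89 voters; Hassan by 39.
Rahul wins the runoff.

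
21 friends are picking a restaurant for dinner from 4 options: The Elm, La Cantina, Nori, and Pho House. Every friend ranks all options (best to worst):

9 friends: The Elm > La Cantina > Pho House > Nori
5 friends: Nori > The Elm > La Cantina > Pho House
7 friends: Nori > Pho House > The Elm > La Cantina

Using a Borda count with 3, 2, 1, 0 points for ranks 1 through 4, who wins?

The Elm

The Elm: 9·3 + 5·2 + 7·1 = 44
La Cantina: 9·2 + 5·1 + 7·0 = 23
Nori: 9·0 + 5·3 + 7·3 = 36
Pho House: 9·1 + 5·0 + 7·2 = 23
The Elm has the highest Borda score (44).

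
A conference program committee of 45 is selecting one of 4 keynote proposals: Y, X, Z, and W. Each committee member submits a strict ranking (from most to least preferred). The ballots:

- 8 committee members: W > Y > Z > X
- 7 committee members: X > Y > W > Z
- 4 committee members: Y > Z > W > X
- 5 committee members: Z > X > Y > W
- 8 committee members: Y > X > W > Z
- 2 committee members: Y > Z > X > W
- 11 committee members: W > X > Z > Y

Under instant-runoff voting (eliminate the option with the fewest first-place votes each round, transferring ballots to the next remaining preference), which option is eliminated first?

Round 1: Y 14, X 7, Z 5, W 19. Eliminate Z.

Z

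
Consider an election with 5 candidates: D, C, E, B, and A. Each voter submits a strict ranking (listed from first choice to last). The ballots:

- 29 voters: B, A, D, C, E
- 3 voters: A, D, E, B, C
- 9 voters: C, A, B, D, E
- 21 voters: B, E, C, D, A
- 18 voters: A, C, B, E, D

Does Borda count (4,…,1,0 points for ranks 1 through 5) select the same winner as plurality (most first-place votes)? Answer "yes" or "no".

yes

Borda — scores: D 97, C 161, E 87, B 257, A 198. Winner: B.
Plurality — first-place votes: D 0, C 9, E 0, B 50, A 21. Winner: B.
The two methods agree.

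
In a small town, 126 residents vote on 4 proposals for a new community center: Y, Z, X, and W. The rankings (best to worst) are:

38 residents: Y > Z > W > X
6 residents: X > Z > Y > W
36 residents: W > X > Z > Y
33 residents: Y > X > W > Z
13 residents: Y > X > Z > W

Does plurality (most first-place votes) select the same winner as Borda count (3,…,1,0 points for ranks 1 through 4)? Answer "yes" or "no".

yes

Plurality — first-place votes: Y 84, Z 0, X 6, W 36. Winner: Y.
Borda — scores: Y 258, Z 137, X 182, W 179. Winner: Y.
The two methods agree.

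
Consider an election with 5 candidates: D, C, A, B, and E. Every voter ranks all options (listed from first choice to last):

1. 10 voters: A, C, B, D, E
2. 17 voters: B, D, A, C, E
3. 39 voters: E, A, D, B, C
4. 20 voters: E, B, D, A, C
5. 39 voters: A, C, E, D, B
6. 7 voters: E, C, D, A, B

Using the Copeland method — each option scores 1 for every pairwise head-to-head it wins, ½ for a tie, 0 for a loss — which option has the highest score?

A

D: beats C and B; loses to A and E → score 2.
C: ties E; loses to D, A, and B → score 0.5.
A: beats D, C, and B; ties E → score 3.5.
B: beats C; loses to D, A, and E → score 1.
E: beats D and B; ties C and A → score 3.
A has the best pairwise record.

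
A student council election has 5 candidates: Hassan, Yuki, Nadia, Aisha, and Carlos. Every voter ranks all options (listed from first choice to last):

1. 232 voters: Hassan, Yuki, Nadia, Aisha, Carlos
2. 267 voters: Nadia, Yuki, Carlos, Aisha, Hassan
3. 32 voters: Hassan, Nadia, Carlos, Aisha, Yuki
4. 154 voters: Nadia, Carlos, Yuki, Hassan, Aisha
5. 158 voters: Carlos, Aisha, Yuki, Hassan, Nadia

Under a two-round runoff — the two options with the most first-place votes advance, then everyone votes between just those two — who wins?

Round 1 first-place votes: Hassan 264, Yuki 0, Nadia 421, Aisha 0, Carlos 158.
Nadia and Hassan advance.
Runoff: Nadia is preferred to Hassan by 421 voters; Hassan by 422.
Hassan wins the runoff.

Hassan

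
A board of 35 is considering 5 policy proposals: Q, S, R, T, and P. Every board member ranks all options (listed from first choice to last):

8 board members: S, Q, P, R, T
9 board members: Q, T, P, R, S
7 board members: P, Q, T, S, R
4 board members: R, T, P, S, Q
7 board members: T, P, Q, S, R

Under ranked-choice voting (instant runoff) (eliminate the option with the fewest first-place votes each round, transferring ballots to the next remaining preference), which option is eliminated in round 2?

Round 1: Q 9, S 8, R 4, T 7, P 7. Eliminate R.
Round 2: Q 9, S 8, T 11, P 7. Eliminate P.

P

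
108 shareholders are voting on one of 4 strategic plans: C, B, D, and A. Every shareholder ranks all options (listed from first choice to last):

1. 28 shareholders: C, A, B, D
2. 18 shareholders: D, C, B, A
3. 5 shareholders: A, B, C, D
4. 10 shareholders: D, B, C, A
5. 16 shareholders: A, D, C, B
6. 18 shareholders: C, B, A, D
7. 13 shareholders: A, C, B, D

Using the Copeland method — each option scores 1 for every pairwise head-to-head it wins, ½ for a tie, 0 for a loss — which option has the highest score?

C

C: beats B, D, and A → score 3.
B: beats D; loses to C and A → score 1.
D: loses to C, B, and A → score 0.
A: beats B and D; loses to C → score 2.
C has the best pairwise record.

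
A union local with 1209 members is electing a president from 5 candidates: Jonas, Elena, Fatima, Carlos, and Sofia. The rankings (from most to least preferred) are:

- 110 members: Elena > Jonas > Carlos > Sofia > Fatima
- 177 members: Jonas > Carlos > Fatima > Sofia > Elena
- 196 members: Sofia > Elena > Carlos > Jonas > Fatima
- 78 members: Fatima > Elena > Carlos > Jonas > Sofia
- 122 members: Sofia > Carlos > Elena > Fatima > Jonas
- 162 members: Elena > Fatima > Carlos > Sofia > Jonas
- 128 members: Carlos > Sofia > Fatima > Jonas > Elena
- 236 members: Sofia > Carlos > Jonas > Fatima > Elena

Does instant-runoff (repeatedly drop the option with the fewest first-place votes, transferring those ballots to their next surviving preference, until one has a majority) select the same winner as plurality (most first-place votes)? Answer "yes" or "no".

yes

Instant-runoff — R1 Jonas 177, Elena 272, Fatima 78, Carlos 128, Sofia 554 (Fatima out); R2 Jonas 177, Elena 350, Carlos 128, Sofia 554 (Carlos out); R3 Jonas 177, Elena 350, Sofia 682 (Sofia winner). Winner: Sofia.
Plurality — first-place votes: Jonas 177, Elena 272, Fatima 78, Carlos 128, Sofia 554. Winner: Sofia.
The two methods agree.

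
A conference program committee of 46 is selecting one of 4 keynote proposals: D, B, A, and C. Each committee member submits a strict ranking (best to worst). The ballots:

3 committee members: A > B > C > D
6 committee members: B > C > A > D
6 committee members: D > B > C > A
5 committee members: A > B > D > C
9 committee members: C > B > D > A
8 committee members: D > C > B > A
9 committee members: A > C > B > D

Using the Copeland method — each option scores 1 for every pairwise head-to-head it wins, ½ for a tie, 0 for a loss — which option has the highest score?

C

D: ties A; loses to B and C → score 0.5.
B: beats D and A; loses to C → score 2.
A: ties D; loses to B and C → score 0.5.
C: beats D, B, and A → score 3.
C has the best pairwise record.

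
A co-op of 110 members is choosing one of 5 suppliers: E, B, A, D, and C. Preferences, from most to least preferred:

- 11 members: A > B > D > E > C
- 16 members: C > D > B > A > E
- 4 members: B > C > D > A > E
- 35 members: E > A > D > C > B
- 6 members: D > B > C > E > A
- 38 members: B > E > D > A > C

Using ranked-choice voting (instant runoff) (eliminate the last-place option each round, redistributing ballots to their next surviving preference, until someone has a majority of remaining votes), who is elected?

Round 1: E 35, B 42, A 11, D 6, C 16. Eliminate D.
Round 2: E 35, B 48, A 11, C 16. Eliminate A.
Round 3: E 35, B 59, C 16. B has a majority.

B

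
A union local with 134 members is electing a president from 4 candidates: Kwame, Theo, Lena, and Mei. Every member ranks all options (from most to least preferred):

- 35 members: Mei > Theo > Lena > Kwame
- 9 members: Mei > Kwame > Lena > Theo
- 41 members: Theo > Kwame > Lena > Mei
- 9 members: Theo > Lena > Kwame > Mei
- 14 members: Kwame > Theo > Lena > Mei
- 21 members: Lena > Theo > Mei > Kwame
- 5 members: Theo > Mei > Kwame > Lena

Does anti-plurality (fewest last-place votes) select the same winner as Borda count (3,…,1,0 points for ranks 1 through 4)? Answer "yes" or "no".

no

Anti-plurality — last-place votes: Kwame 56, Theo 9, Lena 5, Mei 64. Winner: Lena.
Borda — scores: Kwame 156, Theo 305, Lena 180, Mei 163. Winner: Theo.
The two methods disagree.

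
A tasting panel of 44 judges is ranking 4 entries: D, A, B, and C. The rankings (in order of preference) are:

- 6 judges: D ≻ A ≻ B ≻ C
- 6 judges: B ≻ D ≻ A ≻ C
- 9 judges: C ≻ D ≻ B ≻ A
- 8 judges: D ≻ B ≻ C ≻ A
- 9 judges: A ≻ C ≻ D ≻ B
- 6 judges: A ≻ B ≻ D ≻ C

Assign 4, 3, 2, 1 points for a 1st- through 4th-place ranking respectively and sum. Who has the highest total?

D

D: 6·4 + 6·3 + 9·3 + 8·4 + 9·2 + 6·2 = 131
A: 6·3 + 6·2 + 9·1 + 8·1 + 9·4 + 6·4 = 107
B: 6·2 + 6·4 + 9·2 + 8·3 + 9·1 + 6·3 = 105
C: 6·1 + 6·1 + 9·4 + 8·2 + 9·3 + 6·1 = 97
D has the highest Borda score (131).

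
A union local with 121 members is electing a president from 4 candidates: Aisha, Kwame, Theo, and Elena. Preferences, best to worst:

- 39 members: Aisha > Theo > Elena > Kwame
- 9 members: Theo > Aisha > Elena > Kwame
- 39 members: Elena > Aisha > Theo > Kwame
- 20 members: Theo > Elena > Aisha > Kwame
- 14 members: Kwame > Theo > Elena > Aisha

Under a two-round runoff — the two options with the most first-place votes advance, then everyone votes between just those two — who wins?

Round 1 first-place votes: Aisha 39, Kwame 14, Theo 29, Elena 39.
Aisha and Elena advance.
Runoff: Aisha is preferred to Elena by 48 voters; Elena by 73.
Elena wins the runoff.

Elena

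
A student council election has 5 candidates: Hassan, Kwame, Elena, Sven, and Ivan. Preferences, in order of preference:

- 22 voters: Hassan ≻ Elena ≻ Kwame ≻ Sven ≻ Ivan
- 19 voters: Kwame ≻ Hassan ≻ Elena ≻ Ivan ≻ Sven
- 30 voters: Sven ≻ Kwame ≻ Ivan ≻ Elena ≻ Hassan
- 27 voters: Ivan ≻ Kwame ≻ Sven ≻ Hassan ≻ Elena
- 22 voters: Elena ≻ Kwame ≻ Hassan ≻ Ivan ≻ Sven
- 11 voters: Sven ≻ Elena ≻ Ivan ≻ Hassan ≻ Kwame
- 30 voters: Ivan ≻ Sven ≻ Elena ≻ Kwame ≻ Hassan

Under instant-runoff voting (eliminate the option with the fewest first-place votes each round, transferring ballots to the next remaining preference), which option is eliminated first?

Round 1: Hassan 22, Kwame 19, Elena 22, Sven 41, Ivan 57. Eliminate Kwame.

Kwame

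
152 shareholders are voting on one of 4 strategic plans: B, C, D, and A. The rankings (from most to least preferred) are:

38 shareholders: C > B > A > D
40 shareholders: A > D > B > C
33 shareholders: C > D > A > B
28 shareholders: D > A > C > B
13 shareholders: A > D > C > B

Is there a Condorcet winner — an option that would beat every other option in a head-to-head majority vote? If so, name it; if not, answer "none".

A vs B: 114–38 for A.
A vs C: 81–71 for A.
A vs D: 91–61 for A.
A beats every other option head-to-head.

A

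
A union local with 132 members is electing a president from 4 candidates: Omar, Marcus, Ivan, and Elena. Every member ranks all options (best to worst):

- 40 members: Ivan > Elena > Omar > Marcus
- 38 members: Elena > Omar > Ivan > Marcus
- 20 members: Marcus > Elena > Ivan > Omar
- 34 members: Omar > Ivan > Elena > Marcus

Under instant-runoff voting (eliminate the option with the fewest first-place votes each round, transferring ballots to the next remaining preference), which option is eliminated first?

Round 1: Omar 34, Marcus 20, Ivan 40, Elena 38. Eliminate Marcus.

Marcus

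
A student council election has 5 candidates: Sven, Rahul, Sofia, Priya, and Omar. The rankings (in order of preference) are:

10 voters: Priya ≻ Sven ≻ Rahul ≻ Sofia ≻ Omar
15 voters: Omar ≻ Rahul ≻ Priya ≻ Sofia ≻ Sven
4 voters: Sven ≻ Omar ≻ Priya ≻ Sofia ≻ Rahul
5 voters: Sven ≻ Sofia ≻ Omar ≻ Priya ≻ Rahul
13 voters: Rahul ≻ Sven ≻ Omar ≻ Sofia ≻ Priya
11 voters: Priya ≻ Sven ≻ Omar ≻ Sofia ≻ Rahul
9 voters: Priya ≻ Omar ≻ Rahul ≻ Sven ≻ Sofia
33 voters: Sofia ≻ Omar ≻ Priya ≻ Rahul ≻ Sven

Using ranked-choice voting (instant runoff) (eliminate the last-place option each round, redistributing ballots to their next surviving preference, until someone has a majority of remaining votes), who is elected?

Round 1: Sven 9, Rahul 13, Sofia 33, Priya 30, Omar 15. Eliminate Sven.
Round 2: Rahul 13, Sofia 38, Priya 30, Omar 19. Eliminate Rahul.
Round 3: Sofia 38, Priya 30, Omar 32. Eliminate Priya.
Round 4: Sofia 48, Omar 52. Omar has a majority.

Omar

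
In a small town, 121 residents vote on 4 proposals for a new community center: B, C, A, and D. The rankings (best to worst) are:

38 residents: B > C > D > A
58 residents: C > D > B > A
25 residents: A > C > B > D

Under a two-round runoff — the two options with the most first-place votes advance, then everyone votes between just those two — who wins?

C

Round 1 first-place votes: B 38, C 58, A 25, D 0.
C and B advance.
Runoff: C is preferred to B by 83 voters; B by 38.
C wins the runoff.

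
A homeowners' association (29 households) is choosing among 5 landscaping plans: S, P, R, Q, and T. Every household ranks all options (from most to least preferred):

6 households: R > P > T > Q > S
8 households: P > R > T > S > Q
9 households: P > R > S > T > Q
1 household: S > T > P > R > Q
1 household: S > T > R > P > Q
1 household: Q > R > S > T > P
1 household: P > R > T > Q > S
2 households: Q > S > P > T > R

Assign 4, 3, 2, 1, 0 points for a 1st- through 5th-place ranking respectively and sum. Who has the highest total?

P

S: 6·0 + 8·1 + 9·2 + 1·4 + 1·4 + 1·2 + 1·0 + 2·3 = 42
P: 6·3 + 8·4 + 9·4 + 1·2 + 1·1 + 1·0 + 1·4 + 2·2 = 97
R: 6·4 + 8·3 + 9·3 + 1·1 + 1·2 + 1·3 + 1·3 + 2·0 = 84
Q: 6·1 + 8·0 + 9·0 + 1·0 + 1·0 + 1·4 + 1·1 + 2·4 = 19
T: 6·2 + 8·2 + 9·1 + 1·3 + 1·3 + 1·1 + 1·2 + 2·1 = 48
P has the highest Borda score (97).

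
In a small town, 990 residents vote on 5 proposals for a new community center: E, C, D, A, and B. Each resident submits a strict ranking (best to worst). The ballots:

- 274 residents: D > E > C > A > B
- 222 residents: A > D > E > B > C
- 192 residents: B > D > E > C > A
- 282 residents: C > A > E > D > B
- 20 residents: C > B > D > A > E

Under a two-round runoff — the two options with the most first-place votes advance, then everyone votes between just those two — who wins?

D

Round 1 first-place votes: E 0, C 302, D 274, A 222, B 192.
C and D advance.
Runoff: C is preferred to D by 302 voters; D by 688.
D wins the runoff.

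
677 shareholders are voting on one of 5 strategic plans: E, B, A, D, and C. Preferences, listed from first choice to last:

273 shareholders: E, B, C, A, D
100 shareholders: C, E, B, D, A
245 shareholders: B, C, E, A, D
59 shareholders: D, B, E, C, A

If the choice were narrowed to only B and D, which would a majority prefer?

Voters preferring B to D: 618; preferring D to B: 59.
B wins the head-to-head.

B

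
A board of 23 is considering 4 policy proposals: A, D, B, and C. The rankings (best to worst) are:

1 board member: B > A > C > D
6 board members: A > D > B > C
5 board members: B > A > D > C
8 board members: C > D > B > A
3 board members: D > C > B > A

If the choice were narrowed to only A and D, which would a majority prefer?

Voters preferring A to D: 12; preferring D to A: 11.
A wins the head-to-head.

A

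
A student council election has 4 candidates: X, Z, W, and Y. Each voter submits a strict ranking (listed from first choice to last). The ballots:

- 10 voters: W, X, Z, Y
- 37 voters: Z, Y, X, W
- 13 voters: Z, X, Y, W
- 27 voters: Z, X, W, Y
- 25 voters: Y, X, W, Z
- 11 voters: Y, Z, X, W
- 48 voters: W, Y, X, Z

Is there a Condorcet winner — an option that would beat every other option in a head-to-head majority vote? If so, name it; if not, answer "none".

Z

Z vs X: 88–83 for Z.
Z vs W: 88–83 for Z.
Z vs Y: 87–84 for Z.
Z beats every other option head-to-head.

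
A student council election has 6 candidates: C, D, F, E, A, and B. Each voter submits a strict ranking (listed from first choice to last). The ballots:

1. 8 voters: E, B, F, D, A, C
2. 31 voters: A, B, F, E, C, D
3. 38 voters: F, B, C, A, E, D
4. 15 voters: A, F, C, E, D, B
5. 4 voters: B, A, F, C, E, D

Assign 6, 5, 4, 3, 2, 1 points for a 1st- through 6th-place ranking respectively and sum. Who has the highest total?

C: 8·1 + 31·2 + 38·4 + 15·4 + 4·3 = 294
D: 8·3 + 31·1 + 38·1 + 15·2 + 4·1 = 127
F: 8·4 + 31·4 + 38·6 + 15·5 + 4·4 = 475
E: 8·6 + 31·3 + 38·2 + 15·3 + 4·2 = 270
A: 8·2 + 31·6 + 38·3 + 15·6 + 4·5 = 426
B: 8·5 + 31·5 + 38·5 + 15·1 + 4·6 = 424
F has the highest Borda score (475).

F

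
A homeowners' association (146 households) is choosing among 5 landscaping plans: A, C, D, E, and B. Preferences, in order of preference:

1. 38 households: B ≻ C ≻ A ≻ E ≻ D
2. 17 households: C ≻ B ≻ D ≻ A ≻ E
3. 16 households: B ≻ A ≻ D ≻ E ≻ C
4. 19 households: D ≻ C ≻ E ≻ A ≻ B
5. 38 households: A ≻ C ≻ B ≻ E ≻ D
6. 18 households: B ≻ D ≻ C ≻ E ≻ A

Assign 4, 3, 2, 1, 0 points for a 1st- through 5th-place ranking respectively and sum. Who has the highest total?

A: 38·2 + 17·1 + 16·3 + 19·1 + 38·4 + 18·0 = 312
C: 38·3 + 17·4 + 16·0 + 19·3 + 38·3 + 18·2 = 389
D: 38·0 + 17·2 + 16·2 + 19·4 + 38·0 + 18·3 = 196
E: 38·1 + 17·0 + 16·1 + 19·2 + 38·1 + 18·1 = 148
B: 38·4 + 17·3 + 16·4 + 19·0 + 38·2 + 18·4 = 415
B has the highest Borda score (415).

B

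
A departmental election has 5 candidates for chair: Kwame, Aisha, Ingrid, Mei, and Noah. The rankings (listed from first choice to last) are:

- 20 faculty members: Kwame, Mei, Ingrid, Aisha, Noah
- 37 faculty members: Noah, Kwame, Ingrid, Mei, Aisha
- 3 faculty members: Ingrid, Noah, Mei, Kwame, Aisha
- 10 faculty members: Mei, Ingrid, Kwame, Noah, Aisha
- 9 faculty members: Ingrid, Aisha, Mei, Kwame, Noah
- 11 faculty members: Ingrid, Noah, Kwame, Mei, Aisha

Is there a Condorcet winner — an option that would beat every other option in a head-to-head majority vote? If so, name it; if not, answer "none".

none

Checking pairwise contests:
Noah beats Kwame 51–39.
Kwame beats Aisha 81–9.
Kwame beats Ingrid 57–33.
Kwame beats Mei 68–22.
Ingrid beats Noah 53–37.
Every option loses at least one head-to-head, so there is no Condorcet winner.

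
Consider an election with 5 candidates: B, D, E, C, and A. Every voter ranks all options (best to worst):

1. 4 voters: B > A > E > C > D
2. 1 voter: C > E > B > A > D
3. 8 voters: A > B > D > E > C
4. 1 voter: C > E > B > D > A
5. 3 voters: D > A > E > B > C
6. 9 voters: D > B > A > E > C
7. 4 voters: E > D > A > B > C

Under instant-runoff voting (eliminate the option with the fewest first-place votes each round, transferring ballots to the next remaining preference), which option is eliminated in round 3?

E

Round 1: B 4, D 12, E 4, C 2, A 8. Eliminate C.
Round 2: B 4, D 12, E 6, A 8. Eliminate B.
Round 3: D 12, E 6, A 12. Eliminate E.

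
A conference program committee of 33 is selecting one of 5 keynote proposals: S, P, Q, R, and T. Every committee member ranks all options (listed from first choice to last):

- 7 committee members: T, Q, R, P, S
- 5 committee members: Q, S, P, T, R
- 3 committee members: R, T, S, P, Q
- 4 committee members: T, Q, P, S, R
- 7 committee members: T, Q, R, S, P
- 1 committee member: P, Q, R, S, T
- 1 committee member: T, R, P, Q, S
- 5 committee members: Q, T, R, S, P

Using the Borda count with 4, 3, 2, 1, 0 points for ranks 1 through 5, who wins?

S: 7·0 + 5·3 + 3·2 + 4·1 + 7·1 + 1·1 + 1·0 + 5·1 = 38
P: 7·1 + 5·2 + 3·1 + 4·2 + 7·0 + 1·4 + 1·2 + 5·0 = 34
Q: 7·3 + 5·4 + 3·0 + 4·3 + 7·3 + 1·3 + 1·1 + 5·4 = 98
R: 7·2 + 5·0 + 3·4 + 4·0 + 7·2 + 1·2 + 1·3 + 5·2 = 55
T: 7·4 + 5·1 + 3·3 + 4·4 + 7·4 + 1·0 + 1·4 + 5·3 = 105
T has the highest Borda score (105).

T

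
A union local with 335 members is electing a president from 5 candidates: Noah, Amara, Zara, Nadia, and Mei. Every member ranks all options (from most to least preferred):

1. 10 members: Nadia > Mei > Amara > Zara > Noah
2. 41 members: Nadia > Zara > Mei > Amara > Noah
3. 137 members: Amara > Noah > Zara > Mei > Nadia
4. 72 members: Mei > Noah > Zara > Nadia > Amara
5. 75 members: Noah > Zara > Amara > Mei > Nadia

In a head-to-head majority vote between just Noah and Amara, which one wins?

Amara

Voters preferring Noah to Amara: 147; preferring Amara to Noah: 188.
Amara wins the head-to-head.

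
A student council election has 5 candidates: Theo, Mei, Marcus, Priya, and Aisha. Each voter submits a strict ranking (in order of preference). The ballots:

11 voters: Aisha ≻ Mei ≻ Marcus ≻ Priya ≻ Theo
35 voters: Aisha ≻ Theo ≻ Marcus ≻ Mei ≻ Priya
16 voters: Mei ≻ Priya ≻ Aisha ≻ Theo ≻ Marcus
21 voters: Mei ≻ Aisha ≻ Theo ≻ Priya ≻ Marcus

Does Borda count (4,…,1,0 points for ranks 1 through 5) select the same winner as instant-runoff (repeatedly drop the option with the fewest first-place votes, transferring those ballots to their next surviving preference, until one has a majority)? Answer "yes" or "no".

yes

Borda — scores: Theo 163, Mei 216, Marcus 92, Priya 80, Aisha 279. Winner: Aisha.
Instant-runoff — R1 Theo 0, Mei 37, Marcus 0, Priya 0, Aisha 46 (Aisha winner). Winner: Aisha.
The two methods agree.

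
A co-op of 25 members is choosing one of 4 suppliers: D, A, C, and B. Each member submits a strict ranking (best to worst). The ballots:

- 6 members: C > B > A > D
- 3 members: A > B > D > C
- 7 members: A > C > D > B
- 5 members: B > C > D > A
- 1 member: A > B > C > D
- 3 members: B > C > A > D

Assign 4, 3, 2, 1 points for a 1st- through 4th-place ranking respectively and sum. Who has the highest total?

C

D: 6·1 + 3·2 + 7·2 + 5·2 + 1·1 + 3·1 = 40
A: 6·2 + 3·4 + 7·4 + 5·1 + 1·4 + 3·2 = 67
C: 6·4 + 3·1 + 7·3 + 5·3 + 1·2 + 3·3 = 74
B: 6·3 + 3·3 + 7·1 + 5·4 + 1·3 + 3·4 = 69
C has the highest Borda score (74).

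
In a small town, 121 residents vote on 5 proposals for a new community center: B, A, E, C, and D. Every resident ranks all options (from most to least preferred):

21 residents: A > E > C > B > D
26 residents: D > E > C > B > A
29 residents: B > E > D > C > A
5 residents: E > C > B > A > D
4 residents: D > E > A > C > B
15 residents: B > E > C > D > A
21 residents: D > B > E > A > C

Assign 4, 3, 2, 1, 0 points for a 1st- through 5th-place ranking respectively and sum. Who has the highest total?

E

B: 21·1 + 26·1 + 29·4 + 5·2 + 4·0 + 15·4 + 21·3 = 296
A: 21·4 + 26·0 + 29·0 + 5·1 + 4·2 + 15·0 + 21·1 = 118
E: 21·3 + 26·3 + 29·3 + 5·4 + 4·3 + 15·3 + 21·2 = 347
C: 21·2 + 26·2 + 29·1 + 5·3 + 4·1 + 15·2 + 21·0 = 172
D: 21·0 + 26·4 + 29·2 + 5·0 + 4·4 + 15·1 + 21·4 = 277
E has the highest Borda score (347).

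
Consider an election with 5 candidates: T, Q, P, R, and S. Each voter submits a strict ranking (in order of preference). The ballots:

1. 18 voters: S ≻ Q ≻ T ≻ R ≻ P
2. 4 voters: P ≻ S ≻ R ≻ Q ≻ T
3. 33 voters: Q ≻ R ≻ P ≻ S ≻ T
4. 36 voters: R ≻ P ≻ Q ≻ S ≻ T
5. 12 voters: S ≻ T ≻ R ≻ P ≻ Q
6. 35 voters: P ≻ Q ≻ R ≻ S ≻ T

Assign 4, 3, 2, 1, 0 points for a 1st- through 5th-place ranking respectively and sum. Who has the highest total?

T: 18·2 + 4·0 + 33·0 + 36·0 + 12·3 + 35·0 = 72
Q: 18·3 + 4·1 + 33·4 + 36·2 + 12·0 + 35·3 = 367
P: 18·0 + 4·4 + 33·2 + 36·3 + 12·1 + 35·4 = 342
R: 18·1 + 4·2 + 33·3 + 36·4 + 12·2 + 35·2 = 363
S: 18·4 + 4·3 + 33·1 + 36·1 + 12·4 + 35·1 = 236
Q has the highest Borda score (367).

Q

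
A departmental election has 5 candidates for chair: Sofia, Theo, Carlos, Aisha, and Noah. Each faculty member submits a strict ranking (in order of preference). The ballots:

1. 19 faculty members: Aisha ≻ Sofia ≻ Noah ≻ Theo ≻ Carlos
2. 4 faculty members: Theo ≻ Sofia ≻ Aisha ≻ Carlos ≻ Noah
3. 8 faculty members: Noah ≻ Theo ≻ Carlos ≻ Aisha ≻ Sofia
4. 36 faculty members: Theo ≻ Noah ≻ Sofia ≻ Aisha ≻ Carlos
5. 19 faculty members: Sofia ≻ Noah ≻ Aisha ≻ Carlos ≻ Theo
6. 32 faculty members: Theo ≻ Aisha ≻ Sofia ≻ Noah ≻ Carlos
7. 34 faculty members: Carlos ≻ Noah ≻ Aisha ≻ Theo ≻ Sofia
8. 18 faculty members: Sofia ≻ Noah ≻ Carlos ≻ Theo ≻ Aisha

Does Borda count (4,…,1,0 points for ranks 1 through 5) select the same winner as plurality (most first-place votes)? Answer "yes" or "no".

Borda — scores: Sofia 353, Theo 383, Carlos 211, Aisha 330, Noah 423. Winner: Noah.
Plurality — first-place votes: Sofia 37, Theo 72, Carlos 34, Aisha 19, Noah 8. Winner: Theo.
The two methods disagree.

no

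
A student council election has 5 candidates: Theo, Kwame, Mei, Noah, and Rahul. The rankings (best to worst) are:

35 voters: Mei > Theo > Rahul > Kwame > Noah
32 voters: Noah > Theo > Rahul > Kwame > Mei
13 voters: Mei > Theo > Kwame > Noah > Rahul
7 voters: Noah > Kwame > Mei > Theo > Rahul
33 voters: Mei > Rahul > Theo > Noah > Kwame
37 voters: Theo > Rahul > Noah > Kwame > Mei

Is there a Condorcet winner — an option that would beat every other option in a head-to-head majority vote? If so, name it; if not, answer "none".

Mei vs Theo: 88–69 for Mei.
Mei vs Kwame: 81–76 for Mei.
Mei vs Noah: 81–76 for Mei.
Mei vs Rahul: 88–69 for Mei.
Mei beats every other option head-to-head.

Mei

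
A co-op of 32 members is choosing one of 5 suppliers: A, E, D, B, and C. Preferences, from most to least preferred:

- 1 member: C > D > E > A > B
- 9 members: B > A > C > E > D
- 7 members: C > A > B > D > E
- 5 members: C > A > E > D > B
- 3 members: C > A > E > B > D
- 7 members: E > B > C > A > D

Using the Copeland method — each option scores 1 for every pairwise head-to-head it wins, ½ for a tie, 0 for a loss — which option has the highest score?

A: beats E and D; ties B; loses to C → score 2.5.
E: beats D; ties B; loses to A and C → score 1.5.
D: loses to A, E, B, and C → score 0.
B: beats D; ties A, E, and C → score 2.5.
C: beats A, E, and D; ties B → score 3.5.
C has the best pairwise record.

C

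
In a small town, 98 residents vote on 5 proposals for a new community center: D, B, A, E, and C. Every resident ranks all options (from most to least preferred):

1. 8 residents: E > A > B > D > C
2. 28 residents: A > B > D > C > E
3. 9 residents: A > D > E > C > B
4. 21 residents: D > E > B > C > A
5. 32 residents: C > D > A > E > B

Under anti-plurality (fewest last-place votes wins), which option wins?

D

Last-place votes: D 0, B 41, A 21, E 28, C 8.
D is ranked last by the fewest voters, so D wins.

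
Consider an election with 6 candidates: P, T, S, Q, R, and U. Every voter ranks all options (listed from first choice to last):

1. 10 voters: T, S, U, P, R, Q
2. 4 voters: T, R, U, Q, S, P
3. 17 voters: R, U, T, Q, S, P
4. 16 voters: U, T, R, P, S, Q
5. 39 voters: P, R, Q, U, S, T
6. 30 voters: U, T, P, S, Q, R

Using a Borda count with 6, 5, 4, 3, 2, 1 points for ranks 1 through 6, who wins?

U

P: 10·3 + 4·1 + 17·1 + 16·3 + 39·6 + 30·4 = 453
T: 10·6 + 4·6 + 17·4 + 16·5 + 39·1 + 30·5 = 421
S: 10·5 + 4·2 + 17·2 + 16·2 + 39·2 + 30·3 = 292
Q: 10·1 + 4·3 + 17·3 + 16·1 + 39·4 + 30·2 = 305
R: 10·2 + 4·5 + 17·6 + 16·4 + 39·5 + 30·1 = 431
U: 10·4 + 4·4 + 17·5 + 16·6 + 39·3 + 30·6 = 534
U has the highest Borda score (534).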